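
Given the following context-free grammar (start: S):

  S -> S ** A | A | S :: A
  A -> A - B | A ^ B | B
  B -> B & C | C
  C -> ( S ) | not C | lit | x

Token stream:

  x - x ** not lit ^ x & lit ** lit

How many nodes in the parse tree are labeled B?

6

[S [S [S [A [A [B [C x]]] - [B [C x]]]] ** [A [A [B [C not [C lit]]]] ^ [B [B [C x]] & [C lit]]]] ** [A [B [C lit]]]]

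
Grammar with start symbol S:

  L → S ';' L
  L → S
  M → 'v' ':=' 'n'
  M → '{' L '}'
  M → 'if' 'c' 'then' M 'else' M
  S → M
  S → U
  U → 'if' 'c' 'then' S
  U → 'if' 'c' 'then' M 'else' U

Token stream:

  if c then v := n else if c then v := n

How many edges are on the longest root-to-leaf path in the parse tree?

5

[S [U if c then [M v := n] else [U if c then [S [M v := n]]]]]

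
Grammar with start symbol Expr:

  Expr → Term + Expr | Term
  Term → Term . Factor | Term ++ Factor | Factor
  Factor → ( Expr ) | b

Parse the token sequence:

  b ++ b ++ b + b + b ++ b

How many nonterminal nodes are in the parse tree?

15

[Expr [Term [Term [Term [Factor b]] ++ [Factor b]] ++ [Factor b]] + [Expr [Term [Factor b]] + [Expr [Term [Term [Factor b]] ++ [Factor b]]]]]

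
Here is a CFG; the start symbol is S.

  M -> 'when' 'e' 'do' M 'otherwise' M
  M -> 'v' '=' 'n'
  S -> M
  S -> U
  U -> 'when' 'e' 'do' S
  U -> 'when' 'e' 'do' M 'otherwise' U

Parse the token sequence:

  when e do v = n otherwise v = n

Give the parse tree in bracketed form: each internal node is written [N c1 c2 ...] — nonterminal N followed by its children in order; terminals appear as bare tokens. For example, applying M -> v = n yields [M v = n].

S
M
when e do M otherwise M
when e do v = n otherwise M
when e do v = n otherwise v = n

[S [M when e do [M v = n] otherwise [M v = n]]]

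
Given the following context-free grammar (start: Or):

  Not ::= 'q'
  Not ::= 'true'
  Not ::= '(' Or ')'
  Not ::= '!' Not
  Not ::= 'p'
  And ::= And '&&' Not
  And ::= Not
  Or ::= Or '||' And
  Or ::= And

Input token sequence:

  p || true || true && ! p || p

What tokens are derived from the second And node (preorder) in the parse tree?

true

[Or [Or [Or [Or [And [Not p]]] || [And [Not true]]] || [And [And [Not true]] && [Not ! [Not p]]]] || [And [Not p]]]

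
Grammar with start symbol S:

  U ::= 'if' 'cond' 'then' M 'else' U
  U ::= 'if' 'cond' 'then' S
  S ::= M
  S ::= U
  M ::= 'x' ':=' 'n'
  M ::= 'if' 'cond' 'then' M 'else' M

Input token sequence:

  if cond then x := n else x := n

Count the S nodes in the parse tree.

1

[S [M if cond then [M x := n] else [M x := n]]]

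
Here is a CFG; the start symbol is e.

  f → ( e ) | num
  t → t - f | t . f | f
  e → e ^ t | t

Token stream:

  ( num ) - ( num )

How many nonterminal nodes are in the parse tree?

[e [t [t [f ( [e [t [f num]]] )]] - [f ( [e [t [f num]]] )]]]

11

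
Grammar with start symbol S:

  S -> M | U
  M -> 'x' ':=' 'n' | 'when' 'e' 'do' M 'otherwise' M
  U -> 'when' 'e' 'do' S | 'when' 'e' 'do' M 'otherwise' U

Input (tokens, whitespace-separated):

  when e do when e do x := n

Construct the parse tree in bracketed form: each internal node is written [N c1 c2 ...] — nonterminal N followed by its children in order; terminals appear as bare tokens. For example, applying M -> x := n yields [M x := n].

[S [U when e do [S [U when e do [S [M x := n]]]]]]

S
U
when e do S
when e do U
when e do when e do S
when e do when e do M
when e do when e do x := n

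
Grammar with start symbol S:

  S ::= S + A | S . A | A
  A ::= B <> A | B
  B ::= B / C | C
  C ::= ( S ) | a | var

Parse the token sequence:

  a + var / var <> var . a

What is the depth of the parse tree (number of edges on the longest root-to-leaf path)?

[S [S [S [A [B [C a]]]] + [A [B [B [C var]] / [C var]] <> [A [B [C var]]]]] . [A [B [C a]]]]

6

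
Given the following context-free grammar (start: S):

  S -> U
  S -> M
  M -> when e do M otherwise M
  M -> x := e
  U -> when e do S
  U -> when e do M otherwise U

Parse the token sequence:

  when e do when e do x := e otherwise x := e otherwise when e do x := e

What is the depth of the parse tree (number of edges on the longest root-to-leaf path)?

5

[S [U when e do [M when e do [M x := e] otherwise [M x := e]] otherwise [U when e do [S [M x := e]]]]]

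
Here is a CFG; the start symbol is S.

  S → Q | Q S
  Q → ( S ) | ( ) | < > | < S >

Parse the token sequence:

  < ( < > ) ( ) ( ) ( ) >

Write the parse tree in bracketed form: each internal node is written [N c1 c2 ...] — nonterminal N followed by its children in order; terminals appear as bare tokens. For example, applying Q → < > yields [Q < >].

S
Q
< S >
< Q S >
< ( S ) S >
< ( Q ) S >
< ( < > ) S >
< ( < > ) Q S >
< ( < > ) ( ) S >
< ( < > ) ( ) Q S >
< ( < > ) ( ) ( ) S >
< ( < > ) ( ) ( ) Q >
< ( < > ) ( ) ( ) ( ) >

[S [Q < [S [Q ( [S [Q < >]] )] [S [Q ( )] [S [Q ( )] [S [Q ( )]]]]] >]]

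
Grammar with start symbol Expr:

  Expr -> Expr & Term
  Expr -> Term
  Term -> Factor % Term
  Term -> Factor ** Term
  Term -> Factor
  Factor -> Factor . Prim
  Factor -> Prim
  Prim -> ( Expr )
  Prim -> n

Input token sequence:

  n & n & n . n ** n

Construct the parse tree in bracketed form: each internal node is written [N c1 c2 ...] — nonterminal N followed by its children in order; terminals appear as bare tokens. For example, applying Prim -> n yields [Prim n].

Expr
Expr & Term
Expr & Term & Term
Term & Term & Term
Factor & Term & Term
Prim & Term & Term
n & Term & Term
n & Factor & Term
n & Prim & Term
n & n & Term
n & n & Factor ** Term
n & n & Factor . Prim ** Term
n & n & Prim . Prim ** Term
n & n & n . Prim ** Term
n & n & n . n ** Term
n & n & n . n ** Factor
n & n & n . n ** Prim
n & n & n . n ** n

[Expr [Expr [Expr [Term [Factor [Prim n]]]] & [Term [Factor [Prim n]]]] & [Term [Factor [Factor [Prim n]] . [Prim n]] ** [Term [Factor [Prim n]]]]]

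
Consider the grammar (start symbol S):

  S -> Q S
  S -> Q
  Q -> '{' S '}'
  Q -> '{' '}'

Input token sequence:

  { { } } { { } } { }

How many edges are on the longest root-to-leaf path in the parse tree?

[S [Q { [S [Q { }]] }] [S [Q { [S [Q { }]] }] [S [Q { }]]]]

5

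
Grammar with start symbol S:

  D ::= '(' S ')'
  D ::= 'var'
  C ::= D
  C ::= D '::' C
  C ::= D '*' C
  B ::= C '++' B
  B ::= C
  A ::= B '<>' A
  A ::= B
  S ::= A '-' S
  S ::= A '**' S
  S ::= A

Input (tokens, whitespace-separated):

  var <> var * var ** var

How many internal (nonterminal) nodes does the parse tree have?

[S [A [B [C [D var]]] <> [A [B [C [D var] * [C [D var]]]]]] ** [S [A [B [C [D var]]]]]]

16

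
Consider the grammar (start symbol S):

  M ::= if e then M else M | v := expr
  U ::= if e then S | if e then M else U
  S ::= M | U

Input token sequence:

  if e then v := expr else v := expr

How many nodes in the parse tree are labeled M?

[S [M if e then [M v := expr] else [M v := expr]]]

3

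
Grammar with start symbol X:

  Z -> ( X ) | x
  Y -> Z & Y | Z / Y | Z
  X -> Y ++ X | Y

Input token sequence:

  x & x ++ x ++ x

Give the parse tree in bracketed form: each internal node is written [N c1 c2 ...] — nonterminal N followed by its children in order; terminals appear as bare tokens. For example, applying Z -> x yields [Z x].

[X [Y [Z x] & [Y [Z x]]] ++ [X [Y [Z x]] ++ [X [Y [Z x]]]]]

X
Y ++ X
Z & Y ++ X
x & Y ++ X
x & Z ++ X
x & x ++ X
x & x ++ Y ++ X
x & x ++ Z ++ X
x & x ++ x ++ X
x & x ++ x ++ Y
x & x ++ x ++ Z
x & x ++ x ++ x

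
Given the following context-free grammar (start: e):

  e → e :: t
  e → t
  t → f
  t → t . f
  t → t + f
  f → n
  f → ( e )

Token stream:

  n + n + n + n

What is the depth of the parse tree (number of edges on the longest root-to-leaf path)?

6

[e [t [t [t [t [f n]] + [f n]] + [f n]] + [f n]]]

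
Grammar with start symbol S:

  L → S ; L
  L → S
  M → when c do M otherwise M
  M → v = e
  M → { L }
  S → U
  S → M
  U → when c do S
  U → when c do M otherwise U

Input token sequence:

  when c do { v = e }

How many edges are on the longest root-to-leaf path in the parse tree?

[S [U when c do [S [M { [L [S [M v = e]]] }]]]]

7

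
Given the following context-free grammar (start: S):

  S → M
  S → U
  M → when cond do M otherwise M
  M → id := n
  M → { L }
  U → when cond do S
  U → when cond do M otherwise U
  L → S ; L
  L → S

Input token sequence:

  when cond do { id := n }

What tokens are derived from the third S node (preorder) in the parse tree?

[S [U when cond do [S [M { [L [S [M id := n]]] }]]]]

id := n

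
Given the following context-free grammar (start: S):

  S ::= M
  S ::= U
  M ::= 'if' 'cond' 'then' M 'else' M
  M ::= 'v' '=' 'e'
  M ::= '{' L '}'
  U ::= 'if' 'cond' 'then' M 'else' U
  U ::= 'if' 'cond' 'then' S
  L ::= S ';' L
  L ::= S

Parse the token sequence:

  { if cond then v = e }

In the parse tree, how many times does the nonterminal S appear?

3

[S [M { [L [S [U if cond then [S [M v = e]]]]] }]]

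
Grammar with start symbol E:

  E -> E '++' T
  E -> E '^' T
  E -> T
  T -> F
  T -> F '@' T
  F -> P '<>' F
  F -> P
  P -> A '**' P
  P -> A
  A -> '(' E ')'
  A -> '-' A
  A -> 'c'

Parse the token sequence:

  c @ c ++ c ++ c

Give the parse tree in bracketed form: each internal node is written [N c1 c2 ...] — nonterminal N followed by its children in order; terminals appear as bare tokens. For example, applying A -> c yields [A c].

E
E ++ T
E ++ T ++ T
T ++ T ++ T
F @ T ++ T ++ T
P @ T ++ T ++ T
A @ T ++ T ++ T
c @ T ++ T ++ T
c @ F ++ T ++ T
c @ P ++ T ++ T
c @ A ++ T ++ T
c @ c ++ T ++ T
c @ c ++ F ++ T
c @ c ++ P ++ T
c @ c ++ A ++ T
c @ c ++ c ++ T
c @ c ++ c ++ F
c @ c ++ c ++ P
c @ c ++ c ++ A
c @ c ++ c ++ c

[E [E [E [T [F [P [A c]]] @ [T [F [P [A c]]]]]] ++ [T [F [P [A c]]]]] ++ [T [F [P [A c]]]]]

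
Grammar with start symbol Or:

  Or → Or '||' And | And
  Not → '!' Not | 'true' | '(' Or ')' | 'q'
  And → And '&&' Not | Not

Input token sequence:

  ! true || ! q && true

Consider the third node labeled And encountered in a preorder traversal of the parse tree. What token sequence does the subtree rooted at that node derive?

! q

[Or [Or [And [Not ! [Not true]]]] || [And [And [Not ! [Not q]]] && [Not true]]]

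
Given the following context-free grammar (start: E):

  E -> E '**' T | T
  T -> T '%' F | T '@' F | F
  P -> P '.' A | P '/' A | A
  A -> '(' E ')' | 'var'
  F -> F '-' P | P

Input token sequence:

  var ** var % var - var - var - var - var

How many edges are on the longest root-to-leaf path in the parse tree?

9

[E [E [T [F [P [A var]]]]] ** [T [T [F [P [A var]]]] % [F [F [F [F [F [P [A var]]] - [P [A var]]] - [P [A var]]] - [P [A var]]] - [P [A var]]]]]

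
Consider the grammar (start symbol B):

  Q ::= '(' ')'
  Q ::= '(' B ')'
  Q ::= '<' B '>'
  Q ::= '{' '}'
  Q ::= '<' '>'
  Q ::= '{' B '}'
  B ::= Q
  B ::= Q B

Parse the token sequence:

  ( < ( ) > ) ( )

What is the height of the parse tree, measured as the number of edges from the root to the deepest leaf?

6

[B [Q ( [B [Q < [B [Q ( )]] >]] )] [B [Q ( )]]]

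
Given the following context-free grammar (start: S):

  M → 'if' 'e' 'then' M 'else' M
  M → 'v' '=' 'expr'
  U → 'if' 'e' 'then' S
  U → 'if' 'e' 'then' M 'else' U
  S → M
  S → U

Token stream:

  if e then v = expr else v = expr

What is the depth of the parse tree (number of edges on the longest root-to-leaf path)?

[S [M if e then [M v = expr] else [M v = expr]]]

3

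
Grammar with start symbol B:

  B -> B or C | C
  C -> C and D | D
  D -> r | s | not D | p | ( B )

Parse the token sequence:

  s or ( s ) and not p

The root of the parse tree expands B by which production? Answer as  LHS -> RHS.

B -> B or C

[B [B [C [D s]]] or [C [C [D ( [B [C [D s]]] )]] and [D not [D p]]]]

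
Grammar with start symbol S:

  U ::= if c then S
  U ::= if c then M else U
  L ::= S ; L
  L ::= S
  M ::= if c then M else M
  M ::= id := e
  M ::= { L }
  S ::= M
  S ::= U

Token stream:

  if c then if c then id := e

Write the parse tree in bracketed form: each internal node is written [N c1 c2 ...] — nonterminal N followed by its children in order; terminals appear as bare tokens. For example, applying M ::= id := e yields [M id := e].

S
U
if c then S
if c then U
if c then if c then S
if c then if c then M
if c then if c then id := e

[S [U if c then [S [U if c then [S [M id := e]]]]]]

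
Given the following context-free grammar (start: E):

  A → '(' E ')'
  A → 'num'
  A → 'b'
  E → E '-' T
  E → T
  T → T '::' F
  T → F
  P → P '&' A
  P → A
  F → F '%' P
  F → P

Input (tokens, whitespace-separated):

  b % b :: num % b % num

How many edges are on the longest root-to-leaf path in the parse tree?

7

[E [T [T [F [F [P [A b]]] % [P [A b]]]] :: [F [F [F [P [A num]]] % [P [A b]]] % [P [A num]]]]]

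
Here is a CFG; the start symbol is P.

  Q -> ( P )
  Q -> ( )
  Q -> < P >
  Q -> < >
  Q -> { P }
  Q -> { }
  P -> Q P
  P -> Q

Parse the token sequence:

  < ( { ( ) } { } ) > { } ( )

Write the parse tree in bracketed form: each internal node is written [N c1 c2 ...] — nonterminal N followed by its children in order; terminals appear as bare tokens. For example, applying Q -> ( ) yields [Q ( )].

P
Q P
< P > P
< Q > P
< ( P ) > P
< ( Q P ) > P
< ( { P } P ) > P
< ( { Q } P ) > P
< ( { ( ) } P ) > P
< ( { ( ) } Q ) > P
< ( { ( ) } { } ) > P
< ( { ( ) } { } ) > Q P
< ( { ( ) } { } ) > { } P
< ( { ( ) } { } ) > { } Q
< ( { ( ) } { } ) > { } ( )

[P [Q < [P [Q ( [P [Q { [P [Q ( )]] }] [P [Q { }]]] )]] >] [P [Q { }] [P [Q ( )]]]]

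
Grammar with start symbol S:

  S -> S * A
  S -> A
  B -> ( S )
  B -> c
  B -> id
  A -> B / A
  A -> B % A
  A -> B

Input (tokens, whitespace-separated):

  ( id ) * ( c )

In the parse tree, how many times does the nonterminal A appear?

4

[S [S [A [B ( [S [A [B id]]] )]]] * [A [B ( [S [A [B c]]] )]]]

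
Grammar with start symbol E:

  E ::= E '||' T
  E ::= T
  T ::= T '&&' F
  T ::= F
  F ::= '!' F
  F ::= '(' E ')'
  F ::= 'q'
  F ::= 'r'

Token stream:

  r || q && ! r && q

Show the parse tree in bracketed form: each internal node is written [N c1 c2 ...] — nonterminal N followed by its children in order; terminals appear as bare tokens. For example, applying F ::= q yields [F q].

E
E || T
T || T
F || T
r || T
r || T && F
r || T && F && F
r || F && F && F
r || q && F && F
r || q && ! F && F
r || q && ! r && F
r || q && ! r && q

[E [E [T [F r]]] || [T [T [T [F q]] && [F ! [F r]]] && [F q]]]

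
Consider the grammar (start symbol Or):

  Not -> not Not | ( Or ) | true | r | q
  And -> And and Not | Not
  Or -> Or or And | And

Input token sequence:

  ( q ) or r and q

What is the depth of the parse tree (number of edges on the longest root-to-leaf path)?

[Or [Or [And [Not ( [Or [And [Not q]]] )]]] or [And [And [Not r]] and [Not q]]]

7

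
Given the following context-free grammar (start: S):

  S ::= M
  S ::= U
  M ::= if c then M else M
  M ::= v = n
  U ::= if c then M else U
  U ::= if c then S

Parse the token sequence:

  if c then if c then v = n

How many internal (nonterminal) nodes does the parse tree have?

[S [U if c then [S [U if c then [S [M v = n]]]]]]

6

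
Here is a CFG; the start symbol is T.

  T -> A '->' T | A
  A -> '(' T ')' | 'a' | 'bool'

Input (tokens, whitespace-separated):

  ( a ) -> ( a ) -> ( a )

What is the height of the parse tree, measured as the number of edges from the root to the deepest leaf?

6

[T [A ( [T [A a]] )] -> [T [A ( [T [A a]] )] -> [T [A ( [T [A a]] )]]]]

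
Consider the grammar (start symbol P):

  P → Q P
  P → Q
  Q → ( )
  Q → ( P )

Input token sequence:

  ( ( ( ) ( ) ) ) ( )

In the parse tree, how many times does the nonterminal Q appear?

[P [Q ( [P [Q ( [P [Q ( )] [P [Q ( )]]] )]] )] [P [Q ( )]]]

5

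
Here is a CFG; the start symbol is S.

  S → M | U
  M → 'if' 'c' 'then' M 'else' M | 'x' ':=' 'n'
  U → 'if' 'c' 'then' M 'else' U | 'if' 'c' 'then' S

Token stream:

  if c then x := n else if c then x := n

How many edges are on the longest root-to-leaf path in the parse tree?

5

[S [U if c then [M x := n] else [U if c then [S [M x := n]]]]]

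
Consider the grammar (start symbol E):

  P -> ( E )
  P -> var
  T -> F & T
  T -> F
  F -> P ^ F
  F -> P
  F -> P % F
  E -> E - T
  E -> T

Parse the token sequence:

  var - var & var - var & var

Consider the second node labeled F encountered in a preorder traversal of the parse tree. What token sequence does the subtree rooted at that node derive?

[E [E [E [T [F [P var]]]] - [T [F [P var]] & [T [F [P var]]]]] - [T [F [P var]] & [T [F [P var]]]]]

var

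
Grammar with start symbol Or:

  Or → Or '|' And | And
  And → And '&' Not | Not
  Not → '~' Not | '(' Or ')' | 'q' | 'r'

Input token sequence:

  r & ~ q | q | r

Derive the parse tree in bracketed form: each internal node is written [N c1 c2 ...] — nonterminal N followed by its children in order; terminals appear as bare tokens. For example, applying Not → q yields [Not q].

[Or [Or [Or [And [And [Not r]] & [Not ~ [Not q]]]] | [And [Not q]]] | [And [Not r]]]

Or
Or | And
Or | And | And
And | And | And
And & Not | And | And
Not & Not | And | And
r & Not | And | And
r & ~ Not | And | And
r & ~ q | And | And
r & ~ q | Not | And
r & ~ q | q | And
r & ~ q | q | Not
r & ~ q | q | r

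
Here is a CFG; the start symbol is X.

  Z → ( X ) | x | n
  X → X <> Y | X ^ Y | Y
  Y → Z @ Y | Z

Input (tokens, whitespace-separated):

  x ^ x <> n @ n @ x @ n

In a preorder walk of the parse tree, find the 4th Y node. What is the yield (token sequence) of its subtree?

n @ x @ n

[X [X [X [Y [Z x]]] ^ [Y [Z x]]] <> [Y [Z n] @ [Y [Z n] @ [Y [Z x] @ [Y [Z n]]]]]]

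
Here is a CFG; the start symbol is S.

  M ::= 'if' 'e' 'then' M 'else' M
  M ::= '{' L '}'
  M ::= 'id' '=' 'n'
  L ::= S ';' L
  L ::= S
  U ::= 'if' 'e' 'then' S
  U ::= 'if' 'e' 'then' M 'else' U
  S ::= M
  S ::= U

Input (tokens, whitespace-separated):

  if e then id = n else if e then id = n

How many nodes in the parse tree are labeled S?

[S [U if e then [M id = n] else [U if e then [S [M id = n]]]]]

2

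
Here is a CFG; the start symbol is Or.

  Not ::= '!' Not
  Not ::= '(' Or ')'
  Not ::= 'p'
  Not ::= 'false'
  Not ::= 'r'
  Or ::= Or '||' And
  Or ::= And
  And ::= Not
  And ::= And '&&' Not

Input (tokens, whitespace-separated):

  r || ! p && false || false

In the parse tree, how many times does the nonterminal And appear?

[Or [Or [Or [And [Not r]]] || [And [And [Not ! [Not p]]] && [Not false]]] || [And [Not false]]]

4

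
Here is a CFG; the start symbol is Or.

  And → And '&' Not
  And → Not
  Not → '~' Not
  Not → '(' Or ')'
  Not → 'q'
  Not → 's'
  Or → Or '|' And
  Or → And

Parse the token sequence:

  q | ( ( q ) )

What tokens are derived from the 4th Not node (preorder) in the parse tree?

q

[Or [Or [And [Not q]]] | [And [Not ( [Or [And [Not ( [Or [And [Not q]]] )]]] )]]]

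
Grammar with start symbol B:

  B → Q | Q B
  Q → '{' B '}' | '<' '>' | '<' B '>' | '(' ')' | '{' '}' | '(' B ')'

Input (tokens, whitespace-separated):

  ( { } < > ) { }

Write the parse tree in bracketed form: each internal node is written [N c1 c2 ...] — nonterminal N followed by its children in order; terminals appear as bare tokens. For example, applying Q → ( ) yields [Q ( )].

B
Q B
( B ) B
( Q B ) B
( { } B ) B
( { } Q ) B
( { } < > ) B
( { } < > ) Q
( { } < > ) { }

[B [Q ( [B [Q { }] [B [Q < >]]] )] [B [Q { }]]]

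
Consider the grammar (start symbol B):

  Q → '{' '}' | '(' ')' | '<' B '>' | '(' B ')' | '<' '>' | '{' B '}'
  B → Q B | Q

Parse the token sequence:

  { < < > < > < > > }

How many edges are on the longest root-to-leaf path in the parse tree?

8

[B [Q { [B [Q < [B [Q < >] [B [Q < >] [B [Q < >]]]] >]] }]]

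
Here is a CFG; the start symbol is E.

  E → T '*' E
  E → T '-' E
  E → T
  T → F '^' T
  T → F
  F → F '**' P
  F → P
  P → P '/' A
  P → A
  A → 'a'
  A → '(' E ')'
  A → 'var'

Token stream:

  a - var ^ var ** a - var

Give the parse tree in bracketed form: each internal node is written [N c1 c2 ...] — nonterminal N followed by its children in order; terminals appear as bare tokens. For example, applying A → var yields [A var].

E
T - E
F - E
P - E
A - E
a - E
a - T - E
a - F ^ T - E
a - P ^ T - E
a - A ^ T - E
a - var ^ T - E
a - var ^ F - E
a - var ^ F ** P - E
a - var ^ P ** P - E
a - var ^ A ** P - E
a - var ^ var ** P - E
a - var ^ var ** A - E
a - var ^ var ** a - E
a - var ^ var ** a - T
a - var ^ var ** a - F
a - var ^ var ** a - P
a - var ^ var ** a - A
a - var ^ var ** a - var

[E [T [F [P [A a]]]] - [E [T [F [P [A var]]] ^ [T [F [F [P [A var]]] ** [P [A a]]]]] - [E [T [F [P [A var]]]]]]]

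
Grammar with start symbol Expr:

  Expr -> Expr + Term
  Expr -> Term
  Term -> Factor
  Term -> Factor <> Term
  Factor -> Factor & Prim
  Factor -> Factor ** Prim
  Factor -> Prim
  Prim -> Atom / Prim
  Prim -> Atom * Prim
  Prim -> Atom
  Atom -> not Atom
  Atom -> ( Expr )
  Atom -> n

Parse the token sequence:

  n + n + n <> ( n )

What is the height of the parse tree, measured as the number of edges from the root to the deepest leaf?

11

[Expr [Expr [Expr [Term [Factor [Prim [Atom n]]]]] + [Term [Factor [Prim [Atom n]]]]] + [Term [Factor [Prim [Atom n]]] <> [Term [Factor [Prim [Atom ( [Expr [Term [Factor [Prim [Atom n]]]]] )]]]]]]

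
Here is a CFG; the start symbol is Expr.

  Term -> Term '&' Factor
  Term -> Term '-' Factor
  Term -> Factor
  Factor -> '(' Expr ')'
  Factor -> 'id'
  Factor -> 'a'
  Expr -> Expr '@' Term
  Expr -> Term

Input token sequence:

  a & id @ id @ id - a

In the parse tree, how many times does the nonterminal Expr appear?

[Expr [Expr [Expr [Term [Term [Factor a]] & [Factor id]]] @ [Term [Factor id]]] @ [Term [Term [Factor id]] - [Factor a]]]

3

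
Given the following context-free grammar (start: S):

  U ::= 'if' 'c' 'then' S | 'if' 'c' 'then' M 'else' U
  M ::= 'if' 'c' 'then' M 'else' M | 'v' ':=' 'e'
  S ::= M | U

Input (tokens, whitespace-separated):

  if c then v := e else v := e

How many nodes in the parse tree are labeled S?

[S [M if c then [M v := e] else [M v := e]]]

1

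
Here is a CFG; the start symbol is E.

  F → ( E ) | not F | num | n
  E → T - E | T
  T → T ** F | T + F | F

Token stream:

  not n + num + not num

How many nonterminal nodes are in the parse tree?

[E [T [T [T [F not [F n]]] + [F num]] + [F not [F num]]]]

9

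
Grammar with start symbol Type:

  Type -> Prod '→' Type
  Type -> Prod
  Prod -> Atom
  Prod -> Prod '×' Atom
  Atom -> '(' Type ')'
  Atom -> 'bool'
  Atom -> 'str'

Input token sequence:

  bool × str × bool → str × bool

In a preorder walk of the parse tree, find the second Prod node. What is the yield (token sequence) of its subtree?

[Type [Prod [Prod [Prod [Atom bool]] × [Atom str]] × [Atom bool]] → [Type [Prod [Prod [Atom str]] × [Atom bool]]]]

bool × str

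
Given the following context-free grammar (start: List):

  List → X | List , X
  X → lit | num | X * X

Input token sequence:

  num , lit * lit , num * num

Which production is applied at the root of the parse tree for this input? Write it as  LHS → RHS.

[List [List [List [X num]] , [X [X lit] * [X lit]]] , [X [X num] * [X num]]]

List → List , X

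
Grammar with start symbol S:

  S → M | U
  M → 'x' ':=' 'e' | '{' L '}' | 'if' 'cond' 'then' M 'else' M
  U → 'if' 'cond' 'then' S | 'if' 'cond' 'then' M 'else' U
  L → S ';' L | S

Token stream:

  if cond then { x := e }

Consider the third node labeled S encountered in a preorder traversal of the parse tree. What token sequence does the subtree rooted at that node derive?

[S [U if cond then [S [M { [L [S [M x := e]]] }]]]]

x := e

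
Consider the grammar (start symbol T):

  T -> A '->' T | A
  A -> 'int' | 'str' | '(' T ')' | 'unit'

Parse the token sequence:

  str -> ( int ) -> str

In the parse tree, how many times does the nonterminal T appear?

4

[T [A str] -> [T [A ( [T [A int]] )] -> [T [A str]]]]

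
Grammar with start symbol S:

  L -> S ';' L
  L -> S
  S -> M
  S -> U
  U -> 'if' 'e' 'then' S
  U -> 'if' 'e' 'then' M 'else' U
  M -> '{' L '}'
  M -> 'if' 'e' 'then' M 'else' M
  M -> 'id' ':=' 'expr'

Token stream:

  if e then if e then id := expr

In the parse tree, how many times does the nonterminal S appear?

3

[S [U if e then [S [U if e then [S [M id := expr]]]]]]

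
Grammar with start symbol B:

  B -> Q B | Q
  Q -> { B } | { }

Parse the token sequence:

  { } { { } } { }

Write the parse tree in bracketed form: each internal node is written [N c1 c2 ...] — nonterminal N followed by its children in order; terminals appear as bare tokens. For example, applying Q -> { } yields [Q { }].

B
Q B
{ } B
{ } Q B
{ } { B } B
{ } { Q } B
{ } { { } } B
{ } { { } } Q
{ } { { } } { }

[B [Q { }] [B [Q { [B [Q { }]] }] [B [Q { }]]]]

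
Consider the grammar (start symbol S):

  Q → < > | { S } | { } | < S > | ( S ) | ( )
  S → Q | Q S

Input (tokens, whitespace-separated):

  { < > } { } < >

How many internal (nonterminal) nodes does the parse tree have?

[S [Q { [S [Q < >]] }] [S [Q { }] [S [Q < >]]]]

8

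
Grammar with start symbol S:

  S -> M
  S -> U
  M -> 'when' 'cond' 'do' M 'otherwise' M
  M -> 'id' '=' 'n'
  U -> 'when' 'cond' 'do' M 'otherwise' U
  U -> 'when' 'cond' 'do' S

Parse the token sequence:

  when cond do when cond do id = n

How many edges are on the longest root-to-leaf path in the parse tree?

[S [U when cond do [S [U when cond do [S [M id = n]]]]]]

6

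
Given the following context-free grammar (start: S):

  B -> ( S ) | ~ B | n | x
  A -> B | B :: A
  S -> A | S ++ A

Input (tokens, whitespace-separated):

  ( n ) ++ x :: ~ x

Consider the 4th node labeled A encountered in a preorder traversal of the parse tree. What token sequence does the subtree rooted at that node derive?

[S [S [A [B ( [S [A [B n]]] )]]] ++ [A [B x] :: [A [B ~ [B x]]]]]

~ x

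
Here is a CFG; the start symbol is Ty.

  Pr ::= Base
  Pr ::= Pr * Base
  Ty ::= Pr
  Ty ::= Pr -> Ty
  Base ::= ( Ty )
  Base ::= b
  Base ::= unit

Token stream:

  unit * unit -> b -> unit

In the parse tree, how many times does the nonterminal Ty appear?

3

[Ty [Pr [Pr [Base unit]] * [Base unit]] -> [Ty [Pr [Base b]] -> [Ty [Pr [Base unit]]]]]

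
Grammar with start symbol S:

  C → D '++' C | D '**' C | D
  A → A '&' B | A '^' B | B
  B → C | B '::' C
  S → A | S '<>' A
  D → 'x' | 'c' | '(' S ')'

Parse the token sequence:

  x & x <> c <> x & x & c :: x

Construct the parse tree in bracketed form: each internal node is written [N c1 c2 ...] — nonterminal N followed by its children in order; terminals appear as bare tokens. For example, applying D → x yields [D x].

[S [S [S [A [A [B [C [D x]]]] & [B [C [D x]]]]] <> [A [B [C [D c]]]]] <> [A [A [A [B [C [D x]]]] & [B [C [D x]]]] & [B [B [C [D c]]] :: [C [D x]]]]]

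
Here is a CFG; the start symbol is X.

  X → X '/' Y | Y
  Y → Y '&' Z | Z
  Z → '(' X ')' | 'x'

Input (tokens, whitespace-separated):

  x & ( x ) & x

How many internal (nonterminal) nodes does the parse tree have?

10

[X [Y [Y [Y [Z x]] & [Z ( [X [Y [Z x]]] )]] & [Z x]]]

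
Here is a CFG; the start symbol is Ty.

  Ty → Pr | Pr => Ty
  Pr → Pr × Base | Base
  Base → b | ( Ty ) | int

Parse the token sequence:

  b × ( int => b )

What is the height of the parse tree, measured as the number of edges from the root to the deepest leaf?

[Ty [Pr [Pr [Base b]] × [Base ( [Ty [Pr [Base int]] => [Ty [Pr [Base b]]]] )]]]

7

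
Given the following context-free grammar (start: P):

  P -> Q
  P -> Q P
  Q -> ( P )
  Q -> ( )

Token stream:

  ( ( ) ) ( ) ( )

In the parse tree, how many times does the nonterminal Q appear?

[P [Q ( [P [Q ( )]] )] [P [Q ( )] [P [Q ( )]]]]

4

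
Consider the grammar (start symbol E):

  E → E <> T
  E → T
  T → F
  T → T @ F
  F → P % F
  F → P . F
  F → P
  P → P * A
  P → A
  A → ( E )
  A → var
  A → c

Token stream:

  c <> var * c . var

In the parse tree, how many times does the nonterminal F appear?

[E [E [T [F [P [A c]]]]] <> [T [F [P [P [A var]] * [A c]] . [F [P [A var]]]]]]

3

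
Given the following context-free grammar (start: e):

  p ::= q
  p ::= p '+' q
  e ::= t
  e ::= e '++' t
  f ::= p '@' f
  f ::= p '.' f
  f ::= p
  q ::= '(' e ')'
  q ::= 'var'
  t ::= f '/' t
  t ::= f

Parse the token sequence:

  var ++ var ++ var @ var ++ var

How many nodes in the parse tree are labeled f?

[e [e [e [e [t [f [p [q var]]]]] ++ [t [f [p [q var]]]]] ++ [t [f [p [q var]] @ [f [p [q var]]]]]] ++ [t [f [p [q var]]]]]

5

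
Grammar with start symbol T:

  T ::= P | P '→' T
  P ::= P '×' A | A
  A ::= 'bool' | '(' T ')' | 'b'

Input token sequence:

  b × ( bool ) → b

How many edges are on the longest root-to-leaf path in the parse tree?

6

[T [P [P [A b]] × [A ( [T [P [A bool]]] )]] → [T [P [A b]]]]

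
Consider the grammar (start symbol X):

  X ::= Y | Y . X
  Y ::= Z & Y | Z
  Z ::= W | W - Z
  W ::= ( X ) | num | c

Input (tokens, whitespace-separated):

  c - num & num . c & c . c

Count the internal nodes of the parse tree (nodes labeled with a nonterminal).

20

[X [Y [Z [W c] - [Z [W num]]] & [Y [Z [W num]]]] . [X [Y [Z [W c]] & [Y [Z [W c]]]] . [X [Y [Z [W c]]]]]]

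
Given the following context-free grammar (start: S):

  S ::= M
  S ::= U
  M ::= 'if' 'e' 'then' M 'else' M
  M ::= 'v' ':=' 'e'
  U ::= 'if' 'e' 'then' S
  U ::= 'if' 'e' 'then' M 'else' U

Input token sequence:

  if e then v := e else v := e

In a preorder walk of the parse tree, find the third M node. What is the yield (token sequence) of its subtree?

[S [M if e then [M v := e] else [M v := e]]]

v := e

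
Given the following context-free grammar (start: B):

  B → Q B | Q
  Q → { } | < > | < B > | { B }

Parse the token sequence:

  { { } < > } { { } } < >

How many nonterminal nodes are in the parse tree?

12

[B [Q { [B [Q { }] [B [Q < >]]] }] [B [Q { [B [Q { }]] }] [B [Q < >]]]]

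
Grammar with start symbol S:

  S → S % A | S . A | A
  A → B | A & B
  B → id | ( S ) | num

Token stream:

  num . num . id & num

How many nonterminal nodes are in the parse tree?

11

[S [S [S [A [B num]]] . [A [B num]]] . [A [A [B id]] & [B num]]]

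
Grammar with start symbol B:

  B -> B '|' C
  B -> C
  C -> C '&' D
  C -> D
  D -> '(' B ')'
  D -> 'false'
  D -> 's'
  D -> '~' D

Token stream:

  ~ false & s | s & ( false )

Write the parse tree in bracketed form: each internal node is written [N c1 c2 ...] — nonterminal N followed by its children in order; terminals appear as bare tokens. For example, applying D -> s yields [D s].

[B [B [C [C [D ~ [D false]]] & [D s]]] | [C [C [D s]] & [D ( [B [C [D false]]] )]]]

B
B | C
C | C
C & D | C
D & D | C
~ D & D | C
~ false & D | C
~ false & s | C
~ false & s | C & D
~ false & s | D & D
~ false & s | s & D
~ false & s | s & ( B )
~ false & s | s & ( C )
~ false & s | s & ( D )
~ false & s | s & ( false )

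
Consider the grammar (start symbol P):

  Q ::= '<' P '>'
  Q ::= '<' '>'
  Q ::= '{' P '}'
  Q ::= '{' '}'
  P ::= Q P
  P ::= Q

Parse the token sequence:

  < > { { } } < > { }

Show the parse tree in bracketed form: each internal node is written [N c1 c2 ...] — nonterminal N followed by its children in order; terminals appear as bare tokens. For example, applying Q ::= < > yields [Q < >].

P
Q P
< > P
< > Q P
< > { P } P
< > { Q } P
< > { { } } P
< > { { } } Q P
< > { { } } < > P
< > { { } } < > Q
< > { { } } < > { }

[P [Q < >] [P [Q { [P [Q { }]] }] [P [Q < >] [P [Q { }]]]]]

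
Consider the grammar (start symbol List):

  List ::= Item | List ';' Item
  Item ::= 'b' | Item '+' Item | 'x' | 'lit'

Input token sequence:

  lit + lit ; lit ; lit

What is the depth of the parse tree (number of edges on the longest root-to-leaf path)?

5

[List [List [List [Item [Item lit] + [Item lit]]] ; [Item lit]] ; [Item lit]]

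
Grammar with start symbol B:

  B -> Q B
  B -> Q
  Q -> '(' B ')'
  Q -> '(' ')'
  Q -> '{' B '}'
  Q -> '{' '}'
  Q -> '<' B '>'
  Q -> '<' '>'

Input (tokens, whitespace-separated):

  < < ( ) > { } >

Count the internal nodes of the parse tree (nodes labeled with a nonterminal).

8

[B [Q < [B [Q < [B [Q ( )]] >] [B [Q { }]]] >]]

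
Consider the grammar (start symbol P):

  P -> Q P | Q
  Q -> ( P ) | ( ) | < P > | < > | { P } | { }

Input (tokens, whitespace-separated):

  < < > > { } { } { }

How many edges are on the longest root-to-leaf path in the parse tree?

[P [Q < [P [Q < >]] >] [P [Q { }] [P [Q { }] [P [Q { }]]]]]

5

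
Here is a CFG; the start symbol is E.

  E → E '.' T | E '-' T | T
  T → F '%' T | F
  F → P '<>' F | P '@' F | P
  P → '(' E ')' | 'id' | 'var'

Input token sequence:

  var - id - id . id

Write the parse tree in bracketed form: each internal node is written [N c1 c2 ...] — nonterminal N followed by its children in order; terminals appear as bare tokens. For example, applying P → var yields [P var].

E
E . T
E - T . T
E - T - T . T
T - T - T . T
F - T - T . T
P - T - T . T
var - T - T . T
var - F - T . T
var - P - T . T
var - id - T . T
var - id - F . T
var - id - P . T
var - id - id . T
var - id - id . F
var - id - id . P
var - id - id . id

[E [E [E [E [T [F [P var]]]] - [T [F [P id]]]] - [T [F [P id]]]] . [T [F [P id]]]]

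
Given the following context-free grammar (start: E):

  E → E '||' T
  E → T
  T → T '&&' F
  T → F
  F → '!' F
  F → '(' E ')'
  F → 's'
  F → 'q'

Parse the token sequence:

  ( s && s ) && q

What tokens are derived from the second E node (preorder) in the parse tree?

[E [T [T [F ( [E [T [T [F s]] && [F s]]] )]] && [F q]]]

s && s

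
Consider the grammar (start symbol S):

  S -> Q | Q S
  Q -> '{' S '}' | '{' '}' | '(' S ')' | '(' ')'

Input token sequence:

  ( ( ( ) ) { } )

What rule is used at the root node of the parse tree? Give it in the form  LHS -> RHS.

[S [Q ( [S [Q ( [S [Q ( )]] )] [S [Q { }]]] )]]

S -> Q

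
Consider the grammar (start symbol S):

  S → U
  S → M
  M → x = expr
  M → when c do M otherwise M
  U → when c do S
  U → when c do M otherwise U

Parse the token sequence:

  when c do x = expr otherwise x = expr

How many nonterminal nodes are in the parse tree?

[S [M when c do [M x = expr] otherwise [M x = expr]]]

4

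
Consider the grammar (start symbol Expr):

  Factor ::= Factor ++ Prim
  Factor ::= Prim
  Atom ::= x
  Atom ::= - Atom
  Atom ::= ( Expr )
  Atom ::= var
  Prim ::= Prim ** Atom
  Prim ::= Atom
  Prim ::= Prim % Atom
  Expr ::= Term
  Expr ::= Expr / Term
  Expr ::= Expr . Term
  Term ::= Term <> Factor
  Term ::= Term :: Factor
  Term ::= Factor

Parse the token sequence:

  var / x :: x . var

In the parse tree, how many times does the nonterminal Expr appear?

3

[Expr [Expr [Expr [Term [Factor [Prim [Atom var]]]]] / [Term [Term [Factor [Prim [Atom x]]]] :: [Factor [Prim [Atom x]]]]] . [Term [Factor [Prim [Atom var]]]]]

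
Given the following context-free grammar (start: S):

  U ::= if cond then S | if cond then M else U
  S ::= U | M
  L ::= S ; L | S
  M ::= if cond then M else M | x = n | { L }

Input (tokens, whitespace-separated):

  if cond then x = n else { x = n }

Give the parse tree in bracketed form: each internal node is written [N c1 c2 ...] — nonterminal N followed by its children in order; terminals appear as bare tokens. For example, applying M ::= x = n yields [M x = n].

[S [M if cond then [M x = n] else [M { [L [S [M x = n]]] }]]]

S
M
if cond then M else M
if cond then x = n else M
if cond then x = n else { L }
if cond then x = n else { S }
if cond then x = n else { M }
if cond then x = n else { x = n }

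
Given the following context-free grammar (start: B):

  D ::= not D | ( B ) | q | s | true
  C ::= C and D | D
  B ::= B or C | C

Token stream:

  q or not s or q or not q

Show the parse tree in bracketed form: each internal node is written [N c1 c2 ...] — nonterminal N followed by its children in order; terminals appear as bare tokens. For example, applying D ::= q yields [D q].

[B [B [B [B [C [D q]]] or [C [D not [D s]]]] or [C [D q]]] or [C [D not [D q]]]]

B
B or C
B or C or C
B or C or C or C
C or C or C or C
D or C or C or C
q or C or C or C
q or D or C or C
q or not D or C or C
q or not s or C or C
q or not s or D or C
q or not s or q or C
q or not s or q or D
q or not s or q or not D
q or not s or q or not q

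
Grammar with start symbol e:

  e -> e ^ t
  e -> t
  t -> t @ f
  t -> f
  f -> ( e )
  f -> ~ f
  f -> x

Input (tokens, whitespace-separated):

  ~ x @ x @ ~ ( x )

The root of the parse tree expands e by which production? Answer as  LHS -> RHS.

e -> t

[e [t [t [t [f ~ [f x]]] @ [f x]] @ [f ~ [f ( [e [t [f x]]] )]]]]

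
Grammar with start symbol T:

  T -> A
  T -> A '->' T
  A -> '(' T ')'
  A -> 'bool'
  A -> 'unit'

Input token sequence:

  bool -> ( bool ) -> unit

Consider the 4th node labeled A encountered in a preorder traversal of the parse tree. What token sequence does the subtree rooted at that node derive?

[T [A bool] -> [T [A ( [T [A bool]] )] -> [T [A unit]]]]

unit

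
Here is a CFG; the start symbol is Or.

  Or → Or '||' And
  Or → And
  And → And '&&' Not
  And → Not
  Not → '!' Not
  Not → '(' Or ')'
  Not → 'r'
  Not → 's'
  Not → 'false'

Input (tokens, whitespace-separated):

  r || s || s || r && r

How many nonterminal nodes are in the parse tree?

[Or [Or [Or [Or [And [Not r]]] || [And [Not s]]] || [And [Not s]]] || [And [And [Not r]] && [Not r]]]

14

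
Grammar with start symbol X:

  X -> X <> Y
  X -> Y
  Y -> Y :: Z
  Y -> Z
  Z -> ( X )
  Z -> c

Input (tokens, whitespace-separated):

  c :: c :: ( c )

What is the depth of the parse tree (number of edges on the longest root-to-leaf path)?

6

[X [Y [Y [Y [Z c]] :: [Z c]] :: [Z ( [X [Y [Z c]]] )]]]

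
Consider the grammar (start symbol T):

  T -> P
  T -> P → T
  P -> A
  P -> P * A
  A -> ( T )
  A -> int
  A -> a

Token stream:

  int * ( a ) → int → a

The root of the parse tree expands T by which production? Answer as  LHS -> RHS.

T -> P → T

[T [P [P [A int]] * [A ( [T [P [A a]]] )]] → [T [P [A int]] → [T [P [A a]]]]]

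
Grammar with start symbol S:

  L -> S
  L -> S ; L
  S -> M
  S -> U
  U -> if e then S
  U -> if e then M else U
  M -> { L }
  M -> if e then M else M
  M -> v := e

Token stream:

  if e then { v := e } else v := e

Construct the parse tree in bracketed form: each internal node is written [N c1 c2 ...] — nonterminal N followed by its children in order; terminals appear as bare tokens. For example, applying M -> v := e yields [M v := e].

S
M
if e then M else M
if e then { L } else M
if e then { S } else M
if e then { M } else M
if e then { v := e } else M
if e then { v := e } else v := e

[S [M if e then [M { [L [S [M v := e]]] }] else [M v := e]]]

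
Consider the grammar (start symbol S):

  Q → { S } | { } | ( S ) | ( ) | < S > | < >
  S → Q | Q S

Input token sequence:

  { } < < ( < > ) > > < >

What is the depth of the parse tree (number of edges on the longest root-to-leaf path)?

9

[S [Q { }] [S [Q < [S [Q < [S [Q ( [S [Q < >]] )]] >]] >] [S [Q < >]]]]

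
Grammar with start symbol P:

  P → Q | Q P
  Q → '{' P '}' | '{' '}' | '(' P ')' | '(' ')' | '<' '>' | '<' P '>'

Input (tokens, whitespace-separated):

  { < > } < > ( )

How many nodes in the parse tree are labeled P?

4

[P [Q { [P [Q < >]] }] [P [Q < >] [P [Q ( )]]]]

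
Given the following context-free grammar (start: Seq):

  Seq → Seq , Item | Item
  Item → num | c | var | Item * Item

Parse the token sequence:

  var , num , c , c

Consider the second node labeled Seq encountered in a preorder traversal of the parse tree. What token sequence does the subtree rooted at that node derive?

[Seq [Seq [Seq [Seq [Item var]] , [Item num]] , [Item c]] , [Item c]]

var , num , c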